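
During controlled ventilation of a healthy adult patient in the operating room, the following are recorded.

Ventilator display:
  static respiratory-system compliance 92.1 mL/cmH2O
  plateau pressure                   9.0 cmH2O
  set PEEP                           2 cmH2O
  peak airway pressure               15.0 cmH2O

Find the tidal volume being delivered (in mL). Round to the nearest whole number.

Vt = Cstat × (Pplat − PEEP) = 92.1 × (9.0 − 2) = 92.1 × 7.0 = 644.7 mL.

645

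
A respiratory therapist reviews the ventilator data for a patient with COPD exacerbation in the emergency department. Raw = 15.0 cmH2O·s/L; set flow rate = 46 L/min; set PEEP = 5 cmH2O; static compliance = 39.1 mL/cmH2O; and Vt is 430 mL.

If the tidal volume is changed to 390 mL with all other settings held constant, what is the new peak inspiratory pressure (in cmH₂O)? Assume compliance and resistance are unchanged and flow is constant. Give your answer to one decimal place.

Flow: 46 L/min ÷ 60 = 0.7667 L/s.
PIP = Vt/C + R·V̇ + PEEP (constant-flow equation of motion).
Only the elastic term changes: ΔPIP = ΔVt / C = (390 − 430) / 39.1 = -1.023 cmH2O.
Original PIP = 430/39.1 + 15.0×0.7667 + 5 = 27.498 cmH2O; new PIP = 27.498 + (-1.023) = 26.475 cmH2O.

26.5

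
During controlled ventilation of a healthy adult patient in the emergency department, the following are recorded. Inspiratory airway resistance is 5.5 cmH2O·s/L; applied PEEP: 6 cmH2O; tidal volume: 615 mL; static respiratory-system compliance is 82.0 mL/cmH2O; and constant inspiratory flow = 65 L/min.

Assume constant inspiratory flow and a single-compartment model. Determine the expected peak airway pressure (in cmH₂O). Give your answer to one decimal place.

19.5

Flow: 65 L/min ÷ 60 = 1.0833 L/s.
Equation of motion (constant flow): PIP = Vt/C + R·V̇ + PEEP.
PIP = 615/82.0 + 5.5×1.0833 + 6 = 7.5 + 5.958 + 6 = 19.458 cmH2O.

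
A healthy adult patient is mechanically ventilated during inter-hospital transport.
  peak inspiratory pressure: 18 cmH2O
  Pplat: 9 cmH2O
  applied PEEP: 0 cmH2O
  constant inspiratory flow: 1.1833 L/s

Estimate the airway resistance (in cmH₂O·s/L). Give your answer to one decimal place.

Raw = (PIP − Pplat) / flow = (18 − 9) / 1.1833 = 9.0 / 1.1833 = 7.606 cmH2O·s/L.

7.6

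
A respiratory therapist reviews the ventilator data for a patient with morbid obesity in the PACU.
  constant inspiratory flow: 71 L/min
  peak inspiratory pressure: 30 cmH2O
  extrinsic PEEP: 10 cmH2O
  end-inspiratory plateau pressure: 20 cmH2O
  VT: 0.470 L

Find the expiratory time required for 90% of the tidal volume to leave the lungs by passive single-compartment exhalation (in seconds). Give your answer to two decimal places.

0.91

Flow: 71 L/min ÷ 60 = 1.1833 L/s.
R = (PIP − Pplat)/V̇ = (30 − 20) / 1.1833 = 10.0/1.1833 = 8.451 cmH2O·s/L.
C = Vt/(Pplat − PEEP) = 470.0 / (20 − 10) = 470.0/10.0 = 47.0 mL/cmH2O.
τ = R × C = 8.451 × 0.047 L/cmH2O = 0.3972 s.
t = −τ·ln(1 − 0.90) = −0.3972·ln(0.1) = 0.9146 s.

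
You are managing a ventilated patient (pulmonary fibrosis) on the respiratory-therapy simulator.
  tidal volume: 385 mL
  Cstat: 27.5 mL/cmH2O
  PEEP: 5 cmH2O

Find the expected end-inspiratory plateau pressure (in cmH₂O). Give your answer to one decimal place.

Pplat = PEEP + Vt / Cstat = 5 + 385 / 27.5 = 5 + 14.0 = 19.0 cmH2O.

19.0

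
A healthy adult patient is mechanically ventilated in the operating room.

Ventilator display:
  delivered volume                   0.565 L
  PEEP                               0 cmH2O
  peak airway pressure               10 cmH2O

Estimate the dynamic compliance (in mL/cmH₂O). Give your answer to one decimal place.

Dynamic compliance = Vt / (PIP − PEEP) = 565 / (10 − 0) = 565 / 10.0 = 56.5 mL/cmH2O.

56.5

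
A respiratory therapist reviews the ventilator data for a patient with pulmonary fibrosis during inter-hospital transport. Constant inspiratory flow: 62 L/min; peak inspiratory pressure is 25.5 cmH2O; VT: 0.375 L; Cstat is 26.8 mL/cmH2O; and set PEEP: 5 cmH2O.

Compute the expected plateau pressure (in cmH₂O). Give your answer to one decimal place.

Pplat = PEEP + Vt / Cstat = 5 + 375 / 26.8 = 5 + 13.993 = 18.993 cmH2O.

19.0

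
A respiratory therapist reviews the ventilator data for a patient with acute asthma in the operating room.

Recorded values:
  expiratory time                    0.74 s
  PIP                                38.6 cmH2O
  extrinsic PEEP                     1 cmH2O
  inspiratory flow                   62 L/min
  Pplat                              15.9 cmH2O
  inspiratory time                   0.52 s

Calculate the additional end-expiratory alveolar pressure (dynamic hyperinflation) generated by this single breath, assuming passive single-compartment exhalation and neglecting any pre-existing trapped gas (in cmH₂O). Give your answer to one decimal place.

5.9

Flow: 62 L/min ÷ 60 = 1.0333 L/s.
Vt = flow × Ti = 1.0333 L/s × 0.52 s × 1000 mL/L = 537.32 mL.
R = (PIP − Pplat)/V̇ = (38.6 − 15.9) / 1.0333 = 22.7/1.0333 = 21.968 cmH2O·s/L.
C = Vt/(Pplat − PEEP) = 537.32 / (15.9 − 1) = 537.32/14.9 = 36.062 mL/cmH2O.
τ = R × C = 21.968 × 0.03606 L/cmH2O = 0.7922 s.
Fraction remaining = e^(−Te/τ) = e^(−0.74/0.7922) = 0.3929; trapped volume = 537.32 × 0.3929 = 211.11 mL.
Additional alveolar pressure from trapping ≈ V_trapped / C = 211.11 / 36.062 = 5.854 cmH2O.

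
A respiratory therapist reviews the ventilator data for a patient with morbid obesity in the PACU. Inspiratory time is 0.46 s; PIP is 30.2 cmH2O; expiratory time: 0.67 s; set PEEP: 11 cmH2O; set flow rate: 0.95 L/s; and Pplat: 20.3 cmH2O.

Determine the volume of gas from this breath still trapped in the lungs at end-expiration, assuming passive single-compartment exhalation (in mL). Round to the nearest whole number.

Vt = flow × Ti = 0.95 L/s × 0.46 s × 1000 mL/L = 437.0 mL.
R = (PIP − Pplat)/V̇ = (30.2 − 20.3) / 0.95 = 9.9/0.95 = 10.421 cmH2O·s/L.
C = Vt/(Pplat − PEEP) = 437.0 / (20.3 − 11) = 437.0/9.3 = 46.989 mL/cmH2O.
τ = R × C = 10.421 × 0.04699 L/cmH2O = 0.4897 s.
Fraction remaining = e^(−Te/τ) = e^(−0.67/0.4897) = 0.2546.
Trapped volume = 437.0 × 0.2546 = 111.26 mL.

111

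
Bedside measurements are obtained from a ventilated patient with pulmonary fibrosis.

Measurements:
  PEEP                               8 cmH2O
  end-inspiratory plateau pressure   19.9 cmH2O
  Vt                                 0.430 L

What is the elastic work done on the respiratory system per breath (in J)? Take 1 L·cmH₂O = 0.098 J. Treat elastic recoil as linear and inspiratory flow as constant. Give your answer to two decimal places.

Elastic work ≈ ½ × (Pplat − PEEP) × Vt = 0.5 × (19.9 − 8) × 0.430 L = 0.5 × 11.9 × 0.430 = 2.559 L·cmH2O.
× 0.098 J/(L·cmH2O) → 0.2508 J.

0.25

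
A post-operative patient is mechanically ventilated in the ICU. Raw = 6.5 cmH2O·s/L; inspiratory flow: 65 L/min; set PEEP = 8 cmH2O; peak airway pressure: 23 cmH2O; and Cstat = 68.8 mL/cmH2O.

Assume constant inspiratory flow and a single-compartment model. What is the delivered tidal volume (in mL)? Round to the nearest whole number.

548

Flow: 65 L/min ÷ 60 = 1.0833 L/s.
Equation of motion (constant flow): PIP = Vt/C + R·V̇ + PEEP.
Vt/C = PIP − R·V̇ − PEEP = 23 − 7.041 − 8 = 7.959 cmH2O.
Vt = C × 7.959 = 68.8 × 7.959 = 547.58 mL.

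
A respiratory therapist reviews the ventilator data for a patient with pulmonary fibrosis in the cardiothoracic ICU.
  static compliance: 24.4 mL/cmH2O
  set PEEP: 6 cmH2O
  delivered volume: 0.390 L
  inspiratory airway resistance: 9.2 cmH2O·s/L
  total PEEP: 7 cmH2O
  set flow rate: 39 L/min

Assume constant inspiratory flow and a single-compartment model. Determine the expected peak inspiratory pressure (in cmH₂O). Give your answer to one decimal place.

29.0

Flow: 39 L/min ÷ 60 = 0.65 L/s.
Total PEEP = 7 cmH2O (set 6 + intrinsic 1); this is the baseline alveolar pressure.
Equation of motion (constant flow): PIP = Vt/C + R·V̇ + PEEP.
PIP = 390/24.4 + 9.2×0.65 + 7 = 15.984 + 5.98 + 7 = 28.964 cmH2O.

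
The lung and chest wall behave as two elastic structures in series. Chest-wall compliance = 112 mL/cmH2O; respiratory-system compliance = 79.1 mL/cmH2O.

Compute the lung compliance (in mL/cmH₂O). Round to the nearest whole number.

1/CL = 1/Crs − 1/Ccw.
1/CL = 1/79.1 − 1/112 = 0.003714.
CL = 269.25 mL/cmH2O.

269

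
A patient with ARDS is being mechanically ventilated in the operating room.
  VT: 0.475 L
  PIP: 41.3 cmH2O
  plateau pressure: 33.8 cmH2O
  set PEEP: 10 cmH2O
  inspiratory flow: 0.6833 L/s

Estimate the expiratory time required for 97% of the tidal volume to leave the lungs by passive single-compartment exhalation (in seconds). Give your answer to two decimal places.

0.77

R = (PIP − Pplat)/V̇ = (41.3 − 33.8) / 0.6833 = 7.5/0.6833 = 10.976 cmH2O·s/L.
C = Vt/(Pplat − PEEP) = 475.0 / (33.8 − 10) = 475.0/23.8 = 19.958 mL/cmH2O.
τ = R × C = 10.976 × 0.01996 L/cmH2O = 0.2191 s.
t = −τ·ln(1 − 0.97) = −0.2191·ln(0.03) = 0.7683 s.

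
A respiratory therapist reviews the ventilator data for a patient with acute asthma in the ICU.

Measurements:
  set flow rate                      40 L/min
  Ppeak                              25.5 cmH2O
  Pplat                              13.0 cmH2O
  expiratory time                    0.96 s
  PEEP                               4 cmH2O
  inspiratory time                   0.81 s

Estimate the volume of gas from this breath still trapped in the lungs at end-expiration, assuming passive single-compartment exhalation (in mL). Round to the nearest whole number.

230

Flow: 40 L/min ÷ 60 = 0.6667 L/s.
Vt = flow × Ti = 0.6667 L/s × 0.81 s × 1000 mL/L = 540.03 mL.
R = (PIP − Pplat)/V̇ = (25.5 − 13.0) / 0.6667 = 12.5/0.6667 = 18.749 cmH2O·s/L.
C = Vt/(Pplat − PEEP) = 540.03 / (13.0 − 4) = 540.03/9.0 = 60.003 mL/cmH2O.
τ = R × C = 18.749 × 0.06 L/cmH2O = 1.125 s.
Fraction remaining = e^(−Te/τ) = e^(−0.96/1.125) = 0.426.
Trapped volume = 540.03 × 0.426 = 230.05 mL.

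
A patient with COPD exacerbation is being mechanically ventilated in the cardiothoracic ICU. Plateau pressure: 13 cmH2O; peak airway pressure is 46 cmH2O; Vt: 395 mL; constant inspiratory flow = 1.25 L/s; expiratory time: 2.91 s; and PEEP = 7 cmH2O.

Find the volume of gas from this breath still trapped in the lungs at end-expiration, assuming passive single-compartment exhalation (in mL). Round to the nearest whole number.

74

R = (PIP − Pplat)/V̇ = (46 − 13) / 1.25 = 33.0/1.25 = 26.4 cmH2O·s/L.
C = Vt/(Pplat − PEEP) = 395.0 / (13 − 7) = 395.0/6.0 = 65.833 mL/cmH2O.
τ = R × C = 26.4 × 0.06583 L/cmH2O = 1.738 s.
Fraction remaining = e^(−Te/τ) = e^(−2.91/1.738) = 0.1874.
Trapped volume = 395.0 × 0.1874 = 74.023 mL.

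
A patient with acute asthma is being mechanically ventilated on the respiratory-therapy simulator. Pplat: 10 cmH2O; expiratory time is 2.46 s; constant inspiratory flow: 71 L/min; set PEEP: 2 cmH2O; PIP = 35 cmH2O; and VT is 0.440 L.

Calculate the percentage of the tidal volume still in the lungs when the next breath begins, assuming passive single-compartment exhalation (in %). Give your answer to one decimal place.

12.0

Flow: 71 L/min ÷ 60 = 1.1833 L/s.
R = (PIP − Pplat)/V̇ = (35 − 10) / 1.1833 = 25.0/1.1833 = 21.127 cmH2O·s/L.
C = Vt/(Pplat − PEEP) = 440.0 / (10 − 2) = 440.0/8.0 = 55.0 mL/cmH2O.
τ = R × C = 21.127 × 0.055 L/cmH2O = 1.162 s.
Fraction remaining at end-expiration = e^(−Te/τ) = e^(−2.46/1.162) = 0.1204 → 12.04%.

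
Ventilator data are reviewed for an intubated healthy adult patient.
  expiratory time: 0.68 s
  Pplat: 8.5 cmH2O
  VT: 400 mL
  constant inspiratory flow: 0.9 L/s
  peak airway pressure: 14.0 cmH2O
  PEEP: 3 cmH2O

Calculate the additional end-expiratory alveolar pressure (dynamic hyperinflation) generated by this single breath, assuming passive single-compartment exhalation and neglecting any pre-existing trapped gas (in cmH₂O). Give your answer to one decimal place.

R = (PIP − Pplat)/V̇ = (14.0 − 8.5) / 0.9 = 5.5/0.9 = 6.111 cmH2O·s/L.
C = Vt/(Pplat − PEEP) = 400.0 / (8.5 − 3) = 400.0/5.5 = 72.727 mL/cmH2O.
τ = R × C = 6.111 × 0.07273 L/cmH2O = 0.4445 s.
Fraction remaining = e^(−Te/τ) = e^(−0.68/0.4445) = 0.2166; trapped volume = 400.0 × 0.2166 = 86.64 mL.
Additional alveolar pressure from trapping ≈ V_trapped / C = 86.64 / 72.727 = 1.191 cmH2O.

1.2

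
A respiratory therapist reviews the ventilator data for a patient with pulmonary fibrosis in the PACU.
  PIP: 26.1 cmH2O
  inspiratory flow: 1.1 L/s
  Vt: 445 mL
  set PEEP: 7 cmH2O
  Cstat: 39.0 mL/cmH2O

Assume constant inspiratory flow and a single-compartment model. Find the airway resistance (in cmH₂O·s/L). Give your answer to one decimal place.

Equation of motion (constant flow): PIP = Vt/C + R·V̇ + PEEP.
R·V̇ = PIP − Vt/C − PEEP = 26.1 − 445/39.0 − 7 = 26.1 − 11.41 − 7 = 7.69 cmH2O.
R = 7.69 / 1.1 = 6.991 cmH2O·s/L.

7.0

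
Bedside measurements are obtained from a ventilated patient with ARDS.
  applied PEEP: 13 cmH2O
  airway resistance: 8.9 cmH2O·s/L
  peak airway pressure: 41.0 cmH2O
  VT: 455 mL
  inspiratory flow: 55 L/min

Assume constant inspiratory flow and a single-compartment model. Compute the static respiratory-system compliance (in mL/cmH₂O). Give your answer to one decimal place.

22.9

Flow: 55 L/min ÷ 60 = 0.9167 L/s.
Equation of motion (constant flow): PIP = Vt/C + R·V̇ + PEEP.
Vt/C = PIP − R·V̇ − PEEP = 41.0 − 8.9×0.9167 − 13 = 41.0 − 8.159 − 13 = 19.841 cmH2O.
C = Vt / 19.841 = 455 / 19.841 = 22.932 mL/cmH2O.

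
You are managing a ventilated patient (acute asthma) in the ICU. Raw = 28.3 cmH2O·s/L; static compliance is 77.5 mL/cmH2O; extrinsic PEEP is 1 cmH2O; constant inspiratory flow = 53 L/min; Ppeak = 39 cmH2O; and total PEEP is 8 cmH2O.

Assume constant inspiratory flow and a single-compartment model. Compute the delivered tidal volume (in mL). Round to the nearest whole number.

Flow: 53 L/min ÷ 60 = 0.8833 L/s.
Total PEEP = 8 cmH2O (set 1 + intrinsic 7); this is the baseline alveolar pressure.
Equation of motion (constant flow): PIP = Vt/C + R·V̇ + PEEP.
Vt/C = PIP − R·V̇ − PEEP = 39 − 24.997 − 8 = 6.003 cmH2O.
Vt = C × 6.003 = 77.5 × 6.003 = 465.23 mL.

465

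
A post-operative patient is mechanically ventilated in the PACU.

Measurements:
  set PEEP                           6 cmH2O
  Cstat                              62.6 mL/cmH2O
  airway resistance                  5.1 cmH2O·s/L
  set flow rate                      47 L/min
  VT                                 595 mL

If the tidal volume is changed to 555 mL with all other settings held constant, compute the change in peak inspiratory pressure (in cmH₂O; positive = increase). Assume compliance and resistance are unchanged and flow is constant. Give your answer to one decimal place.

-0.6

PIP = Vt/C + R·V̇ + PEEP (constant-flow equation of motion).
Only the elastic term changes: ΔPIP = ΔVt / C = (555 − 595) / 62.6 = -0.639 cmH2O.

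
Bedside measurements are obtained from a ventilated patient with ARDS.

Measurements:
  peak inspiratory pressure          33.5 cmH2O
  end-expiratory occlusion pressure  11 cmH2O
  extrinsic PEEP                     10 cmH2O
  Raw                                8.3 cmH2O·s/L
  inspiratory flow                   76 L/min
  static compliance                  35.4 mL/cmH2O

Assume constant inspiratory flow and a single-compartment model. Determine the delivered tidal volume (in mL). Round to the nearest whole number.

424

Flow: 76 L/min ÷ 60 = 1.2667 L/s.
Total PEEP = 11 cmH2O (set 10 + intrinsic 1); this is the baseline alveolar pressure.
Equation of motion (constant flow): PIP = Vt/C + R·V̇ + PEEP.
Vt/C = PIP − R·V̇ − PEEP = 33.5 − 10.514 − 11 = 11.986 cmH2O.
Vt = C × 11.986 = 35.4 × 11.986 = 424.3 mL.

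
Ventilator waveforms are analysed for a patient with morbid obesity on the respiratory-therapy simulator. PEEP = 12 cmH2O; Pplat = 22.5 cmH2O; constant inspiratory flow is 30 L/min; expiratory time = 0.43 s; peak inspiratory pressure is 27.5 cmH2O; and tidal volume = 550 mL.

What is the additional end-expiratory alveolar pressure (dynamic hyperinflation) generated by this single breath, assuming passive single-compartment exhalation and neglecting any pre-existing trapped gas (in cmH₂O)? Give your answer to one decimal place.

Flow: 30 L/min ÷ 60 = 0.5 L/s.
R = (PIP − Pplat)/V̇ = (27.5 − 22.5) / 0.5 = 5.0/0.5 = 10.0 cmH2O·s/L.
C = Vt/(Pplat − PEEP) = 550.0 / (22.5 − 12) = 550.0/10.5 = 52.381 mL/cmH2O.
τ = R × C = 10.0 × 0.05238 L/cmH2O = 0.5238 s.
Fraction remaining = e^(−Te/τ) = e^(−0.43/0.5238) = 0.44; trapped volume = 550.0 × 0.44 = 242.0 mL.
Additional alveolar pressure from trapping ≈ V_trapped / C = 242.0 / 52.381 = 4.62 cmH2O.

4.6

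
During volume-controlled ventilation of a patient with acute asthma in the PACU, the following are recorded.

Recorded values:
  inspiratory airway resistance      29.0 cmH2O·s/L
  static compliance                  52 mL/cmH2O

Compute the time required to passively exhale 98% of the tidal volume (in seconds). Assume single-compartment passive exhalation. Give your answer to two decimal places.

5.90

τ = R × C = 29.0 × 52 mL/cmH2O = 29.0 × 0.052 L/cmH2O = 1.508 s.
Exhaled fraction f = 1 − e^(−t/τ) → t = −τ·ln(1 − f) = −1.508·ln(0.02) = 5.899 s.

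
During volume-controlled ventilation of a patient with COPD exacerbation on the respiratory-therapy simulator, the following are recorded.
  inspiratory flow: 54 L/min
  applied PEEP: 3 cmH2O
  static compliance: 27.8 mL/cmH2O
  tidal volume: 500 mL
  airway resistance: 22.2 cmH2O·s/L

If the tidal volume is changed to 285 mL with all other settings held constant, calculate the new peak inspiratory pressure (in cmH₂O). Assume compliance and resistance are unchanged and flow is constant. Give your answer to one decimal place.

Flow: 54 L/min ÷ 60 = 0.9 L/s.
PIP = Vt/C + R·V̇ + PEEP (constant-flow equation of motion).
Only the elastic term changes: ΔPIP = ΔVt / C = (285 − 500) / 27.8 = -7.734 cmH2O.
Original PIP = 500/27.8 + 22.2×0.9 + 3 = 40.966 cmH2O; new PIP = 40.966 + (-7.734) = 33.232 cmH2O.

33.2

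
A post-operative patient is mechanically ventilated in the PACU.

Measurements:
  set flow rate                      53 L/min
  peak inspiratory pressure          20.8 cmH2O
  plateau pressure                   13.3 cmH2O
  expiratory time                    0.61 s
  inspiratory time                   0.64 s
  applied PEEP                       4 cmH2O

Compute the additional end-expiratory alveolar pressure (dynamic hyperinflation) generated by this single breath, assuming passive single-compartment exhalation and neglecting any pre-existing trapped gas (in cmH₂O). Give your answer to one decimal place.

2.9

Flow: 53 L/min ÷ 60 = 0.8833 L/s.
Vt = flow × Ti = 0.8833 L/s × 0.64 s × 1000 mL/L = 565.31 mL.
R = (PIP − Pplat)/V̇ = (20.8 − 13.3) / 0.8833 = 7.5/0.8833 = 8.491 cmH2O·s/L.
C = Vt/(Pplat − PEEP) = 565.31 / (13.3 − 4) = 565.31/9.3 = 60.786 mL/cmH2O.
τ = R × C = 8.491 × 0.06079 L/cmH2O = 0.5162 s.
Fraction remaining = e^(−Te/τ) = e^(−0.61/0.5162) = 0.3068; trapped volume = 565.31 × 0.3068 = 173.44 mL.
Additional alveolar pressure from trapping ≈ V_trapped / C = 173.44 / 60.786 = 2.853 cmH2O.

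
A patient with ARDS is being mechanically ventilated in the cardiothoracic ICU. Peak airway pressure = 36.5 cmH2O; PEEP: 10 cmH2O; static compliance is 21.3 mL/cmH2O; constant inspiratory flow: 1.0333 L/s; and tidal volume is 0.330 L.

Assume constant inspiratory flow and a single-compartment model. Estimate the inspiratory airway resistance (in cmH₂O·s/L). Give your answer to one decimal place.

10.7

Equation of motion (constant flow): PIP = Vt/C + R·V̇ + PEEP.
R·V̇ = PIP − Vt/C − PEEP = 36.5 − 330/21.3 − 10 = 36.5 − 15.493 − 10 = 11.007 cmH2O.
R = 11.007 / 1.0333 = 10.652 cmH2O·s/L.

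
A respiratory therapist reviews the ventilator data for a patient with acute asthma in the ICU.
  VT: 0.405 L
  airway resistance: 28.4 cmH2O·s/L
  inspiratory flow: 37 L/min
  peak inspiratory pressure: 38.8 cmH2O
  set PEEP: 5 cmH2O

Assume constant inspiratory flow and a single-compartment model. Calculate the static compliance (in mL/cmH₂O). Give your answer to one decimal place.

Flow: 37 L/min ÷ 60 = 0.6167 L/s.
Equation of motion (constant flow): PIP = Vt/C + R·V̇ + PEEP.
Vt/C = PIP − R·V̇ − PEEP = 38.8 − 28.4×0.6167 − 5 = 38.8 − 17.514 − 5 = 16.286 cmH2O.
C = Vt / 16.286 = 405 / 16.286 = 24.868 mL/cmH2O.

24.9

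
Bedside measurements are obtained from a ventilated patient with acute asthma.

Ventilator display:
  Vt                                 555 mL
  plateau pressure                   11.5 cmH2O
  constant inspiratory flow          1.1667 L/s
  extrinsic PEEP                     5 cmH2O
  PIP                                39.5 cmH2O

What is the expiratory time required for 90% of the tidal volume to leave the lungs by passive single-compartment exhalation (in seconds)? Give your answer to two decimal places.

4.72

R = (PIP − Pplat)/V̇ = (39.5 − 11.5) / 1.1667 = 28.0/1.1667 = 23.999 cmH2O·s/L.
C = Vt/(Pplat − PEEP) = 555.0 / (11.5 − 5) = 555.0/6.5 = 85.385 mL/cmH2O.
τ = R × C = 23.999 × 0.08539 L/cmH2O = 2.049 s.
t = −τ·ln(1 − 0.90) = −2.049·ln(0.1) = 4.718 s.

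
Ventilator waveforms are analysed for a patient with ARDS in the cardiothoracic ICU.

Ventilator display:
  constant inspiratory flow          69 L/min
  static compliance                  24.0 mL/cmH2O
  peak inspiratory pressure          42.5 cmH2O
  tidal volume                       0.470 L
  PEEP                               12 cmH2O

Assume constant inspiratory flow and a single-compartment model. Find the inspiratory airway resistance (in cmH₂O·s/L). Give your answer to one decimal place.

9.5

Flow: 69 L/min ÷ 60 = 1.15 L/s.
Equation of motion (constant flow): PIP = Vt/C + R·V̇ + PEEP.
R·V̇ = PIP − Vt/C − PEEP = 42.5 − 470/24.0 − 12 = 42.5 − 19.583 − 12 = 10.917 cmH2O.
R = 10.917 / 1.15 = 9.493 cmH2O·s/L.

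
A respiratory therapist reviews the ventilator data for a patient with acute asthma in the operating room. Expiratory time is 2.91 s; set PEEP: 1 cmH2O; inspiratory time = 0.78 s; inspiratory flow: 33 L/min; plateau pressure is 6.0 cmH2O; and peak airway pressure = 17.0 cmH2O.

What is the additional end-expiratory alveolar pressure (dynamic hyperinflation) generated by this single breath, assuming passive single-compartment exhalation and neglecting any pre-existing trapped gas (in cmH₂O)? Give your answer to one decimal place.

Flow: 33 L/min ÷ 60 = 0.55 L/s.
Vt = flow × Ti = 0.55 L/s × 0.78 s × 1000 mL/L = 429.0 mL.
R = (PIP − Pplat)/V̇ = (17.0 − 6.0) / 0.55 = 11.0/0.55 = 20.0 cmH2O·s/L.
C = Vt/(Pplat − PEEP) = 429.0 / (6.0 − 1) = 429.0/5.0 = 85.8 mL/cmH2O.
τ = R × C = 20.0 × 0.0858 L/cmH2O = 1.716 s.
Fraction remaining = e^(−Te/τ) = e^(−2.91/1.716) = 0.1835; trapped volume = 429.0 × 0.1835 = 78.722 mL.
Additional alveolar pressure from trapping ≈ V_trapped / C = 78.722 / 85.8 = 0.9175 cmH2O.

0.9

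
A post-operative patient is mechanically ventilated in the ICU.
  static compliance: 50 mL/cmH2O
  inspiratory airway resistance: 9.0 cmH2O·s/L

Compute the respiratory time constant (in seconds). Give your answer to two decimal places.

τ = R × C = 9.0 × 50 mL/cmH2O = 9.0 × 0.050 L/cmH2O = 0.45 s.

0.45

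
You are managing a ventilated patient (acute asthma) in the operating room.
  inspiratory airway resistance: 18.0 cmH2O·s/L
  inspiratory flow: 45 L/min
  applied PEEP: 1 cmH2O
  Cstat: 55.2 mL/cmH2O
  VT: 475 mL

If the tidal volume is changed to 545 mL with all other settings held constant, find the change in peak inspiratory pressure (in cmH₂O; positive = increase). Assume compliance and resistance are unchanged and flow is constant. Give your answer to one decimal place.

PIP = Vt/C + R·V̇ + PEEP (constant-flow equation of motion).
Only the elastic term changes: ΔPIP = ΔVt / C = (545 − 475) / 55.2 = 1.268 cmH2O.

1.3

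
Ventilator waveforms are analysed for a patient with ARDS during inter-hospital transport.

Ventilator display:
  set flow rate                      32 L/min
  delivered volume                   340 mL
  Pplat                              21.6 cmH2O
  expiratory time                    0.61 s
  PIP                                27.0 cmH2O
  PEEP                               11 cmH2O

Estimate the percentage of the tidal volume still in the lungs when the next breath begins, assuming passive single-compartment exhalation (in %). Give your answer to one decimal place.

Flow: 32 L/min ÷ 60 = 0.5333 L/s.
R = (PIP − Pplat)/V̇ = (27.0 − 21.6) / 0.5333 = 5.4/0.5333 = 10.126 cmH2O·s/L.
C = Vt/(Pplat − PEEP) = 340.0 / (21.6 − 11) = 340.0/10.6 = 32.075 mL/cmH2O.
τ = R × C = 10.126 × 0.03208 L/cmH2O = 0.3248 s.
Fraction remaining at end-expiration = e^(−Te/τ) = e^(−0.61/0.3248) = 0.1529 → 15.29%.

15.3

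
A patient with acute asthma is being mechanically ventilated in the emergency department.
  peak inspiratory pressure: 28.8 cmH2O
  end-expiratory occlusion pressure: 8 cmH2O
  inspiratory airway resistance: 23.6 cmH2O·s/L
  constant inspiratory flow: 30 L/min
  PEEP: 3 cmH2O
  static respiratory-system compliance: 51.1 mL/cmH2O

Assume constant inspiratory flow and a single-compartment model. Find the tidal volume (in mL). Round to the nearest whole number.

460

Flow: 30 L/min ÷ 60 = 0.5 L/s.
Total PEEP = 8 cmH2O (set 3 + intrinsic 5); this is the baseline alveolar pressure.
Equation of motion (constant flow): PIP = Vt/C + R·V̇ + PEEP.
Vt/C = PIP − R·V̇ − PEEP = 28.8 − 11.8 − 8 = 9.0 cmH2O.
Vt = C × 9.0 = 51.1 × 9.0 = 459.9 mL.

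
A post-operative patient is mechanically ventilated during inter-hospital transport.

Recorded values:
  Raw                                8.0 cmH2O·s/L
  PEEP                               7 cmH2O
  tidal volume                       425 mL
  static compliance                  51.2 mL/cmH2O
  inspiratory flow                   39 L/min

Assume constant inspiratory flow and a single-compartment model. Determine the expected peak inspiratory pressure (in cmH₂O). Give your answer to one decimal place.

Flow: 39 L/min ÷ 60 = 0.65 L/s.
Equation of motion (constant flow): PIP = Vt/C + R·V̇ + PEEP.
PIP = 425/51.2 + 8.0×0.65 + 7 = 8.301 + 5.2 + 7 = 20.501 cmH2O.

20.5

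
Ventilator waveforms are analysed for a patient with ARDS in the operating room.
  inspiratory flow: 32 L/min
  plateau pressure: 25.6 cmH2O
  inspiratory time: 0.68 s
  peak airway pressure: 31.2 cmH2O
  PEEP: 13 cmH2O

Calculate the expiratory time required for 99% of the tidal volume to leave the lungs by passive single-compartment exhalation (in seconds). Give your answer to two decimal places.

1.39

Flow: 32 L/min ÷ 60 = 0.5333 L/s.
Vt = flow × Ti = 0.5333 L/s × 0.68 s × 1000 mL/L = 362.64 mL.
R = (PIP − Pplat)/V̇ = (31.2 − 25.6) / 0.5333 = 5.6/0.5333 = 10.501 cmH2O·s/L.
C = Vt/(Pplat − PEEP) = 362.64 / (25.6 − 13) = 362.64/12.6 = 28.781 mL/cmH2O.
τ = R × C = 10.501 × 0.02878 L/cmH2O = 0.3022 s.
t = −τ·ln(1 − 0.99) = −0.3022·ln(0.01) = 1.392 s.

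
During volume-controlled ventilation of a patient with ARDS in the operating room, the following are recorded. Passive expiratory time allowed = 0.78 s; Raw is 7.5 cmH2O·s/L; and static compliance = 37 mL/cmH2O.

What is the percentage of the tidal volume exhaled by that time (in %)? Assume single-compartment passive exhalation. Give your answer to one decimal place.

94.0

τ = R × C = 7.5 × 37 mL/cmH2O = 7.5 × 0.037 L/cmH2O = 0.2775 s.
Passive exhalation: V(t)/V₀ = e^(−t/τ) = e^(−0.78/0.2775) = 0.06016.
Fraction exhaled = 1 − 0.06016 = 0.9398 → 93.98%.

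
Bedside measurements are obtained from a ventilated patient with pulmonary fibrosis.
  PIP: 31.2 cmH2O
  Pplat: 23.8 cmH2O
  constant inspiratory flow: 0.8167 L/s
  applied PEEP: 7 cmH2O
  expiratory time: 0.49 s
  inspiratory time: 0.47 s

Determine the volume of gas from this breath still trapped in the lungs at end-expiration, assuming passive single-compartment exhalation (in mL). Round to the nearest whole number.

36

Vt = flow × Ti = 0.8167 L/s × 0.47 s × 1000 mL/L = 383.85 mL.
R = (PIP − Pplat)/V̇ = (31.2 − 23.8) / 0.8167 = 7.4/0.8167 = 9.061 cmH2O·s/L.
C = Vt/(Pplat − PEEP) = 383.85 / (23.8 − 7) = 383.85/16.8 = 22.848 mL/cmH2O.
τ = R × C = 9.061 × 0.02285 L/cmH2O = 0.207 s.
Fraction remaining = e^(−Te/τ) = e^(−0.49/0.207) = 0.09375.
Trapped volume = 383.85 × 0.09375 = 35.986 mL.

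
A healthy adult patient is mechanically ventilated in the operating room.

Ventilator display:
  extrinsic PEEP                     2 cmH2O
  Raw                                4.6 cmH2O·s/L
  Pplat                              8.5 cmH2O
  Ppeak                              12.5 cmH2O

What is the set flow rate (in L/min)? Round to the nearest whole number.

flow = (PIP − Pplat) / Raw = (12.5 − 8.5) / 4.6 = 0.8696 L/s × 60 = 52.176 L/min.

52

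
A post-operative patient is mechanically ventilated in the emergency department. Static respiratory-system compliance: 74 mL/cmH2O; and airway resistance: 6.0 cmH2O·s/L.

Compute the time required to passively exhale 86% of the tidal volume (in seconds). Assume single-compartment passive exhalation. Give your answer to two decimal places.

τ = R × C = 6.0 × 74 mL/cmH2O = 6.0 × 0.074 L/cmH2O = 0.444 s.
Exhaled fraction f = 1 − e^(−t/τ) → t = −τ·ln(1 − f) = −0.444·ln(0.14) = 0.873 s.

0.87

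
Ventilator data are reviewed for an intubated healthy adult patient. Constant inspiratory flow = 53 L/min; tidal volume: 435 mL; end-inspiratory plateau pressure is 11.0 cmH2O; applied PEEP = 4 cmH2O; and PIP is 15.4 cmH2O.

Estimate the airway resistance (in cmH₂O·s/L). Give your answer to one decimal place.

5.0

Flow: 53 L/min ÷ 60 = 0.8833 L/s.
Raw = (PIP − Pplat) / flow = (15.4 − 11.0) / 0.8833 = 4.4 / 0.8833 = 4.981 cmH2O·s/L.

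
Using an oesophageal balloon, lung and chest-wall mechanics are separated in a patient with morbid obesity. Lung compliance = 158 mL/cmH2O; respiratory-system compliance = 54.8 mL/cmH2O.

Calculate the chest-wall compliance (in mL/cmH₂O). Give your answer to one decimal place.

83.9

1/Ccw = 1/Crs − 1/CL.
1/Ccw = 1/54.8 − 1/158 = 0.01192.
Ccw = 83.893 mL/cmH2O.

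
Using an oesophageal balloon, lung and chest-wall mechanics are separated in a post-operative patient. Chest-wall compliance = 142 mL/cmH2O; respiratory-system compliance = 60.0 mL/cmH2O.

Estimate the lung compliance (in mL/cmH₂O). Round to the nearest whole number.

1/CL = 1/Crs − 1/Ccw.
1/CL = 1/60.0 − 1/142 = 0.009624.
CL = 103.91 mL/cmH2O.

104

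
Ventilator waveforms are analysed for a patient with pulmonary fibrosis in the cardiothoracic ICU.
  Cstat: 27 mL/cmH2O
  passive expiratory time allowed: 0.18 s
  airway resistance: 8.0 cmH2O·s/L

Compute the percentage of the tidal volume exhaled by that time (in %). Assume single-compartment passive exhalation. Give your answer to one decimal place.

56.5

τ = R × C = 8.0 × 27 mL/cmH2O = 8.0 × 0.027 L/cmH2O = 0.216 s.
Passive exhalation: V(t)/V₀ = e^(−t/τ) = e^(−0.18/0.216) = 0.4346.
Fraction exhaled = 1 − 0.4346 = 0.5654 → 56.54%.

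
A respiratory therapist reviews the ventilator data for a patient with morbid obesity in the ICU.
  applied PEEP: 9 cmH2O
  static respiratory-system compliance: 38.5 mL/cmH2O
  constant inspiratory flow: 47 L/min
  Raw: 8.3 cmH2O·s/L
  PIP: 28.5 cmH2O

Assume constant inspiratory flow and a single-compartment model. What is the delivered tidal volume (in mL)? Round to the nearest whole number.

500

Flow: 47 L/min ÷ 60 = 0.7833 L/s.
Equation of motion (constant flow): PIP = Vt/C + R·V̇ + PEEP.
Vt/C = PIP − R·V̇ − PEEP = 28.5 − 6.501 − 9 = 12.999 cmH2O.
Vt = C × 12.999 = 38.5 × 12.999 = 500.46 mL.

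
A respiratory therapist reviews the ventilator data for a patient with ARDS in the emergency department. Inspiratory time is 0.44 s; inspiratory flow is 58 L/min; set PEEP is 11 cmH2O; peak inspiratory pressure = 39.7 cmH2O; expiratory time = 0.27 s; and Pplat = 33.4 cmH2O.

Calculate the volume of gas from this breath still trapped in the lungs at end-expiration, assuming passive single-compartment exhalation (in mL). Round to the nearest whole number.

48

Flow: 58 L/min ÷ 60 = 0.9667 L/s.
Vt = flow × Ti = 0.9667 L/s × 0.44 s × 1000 mL/L = 425.35 mL.
R = (PIP − Pplat)/V̇ = (39.7 − 33.4) / 0.9667 = 6.3/0.9667 = 6.517 cmH2O·s/L.
C = Vt/(Pplat − PEEP) = 425.35 / (33.4 − 11) = 425.35/22.4 = 18.989 mL/cmH2O.
τ = R × C = 6.517 × 0.01899 L/cmH2O = 0.1238 s.
Fraction remaining = e^(−Te/τ) = e^(−0.27/0.1238) = 0.1129.
Trapped volume = 425.35 × 0.1129 = 48.022 mL.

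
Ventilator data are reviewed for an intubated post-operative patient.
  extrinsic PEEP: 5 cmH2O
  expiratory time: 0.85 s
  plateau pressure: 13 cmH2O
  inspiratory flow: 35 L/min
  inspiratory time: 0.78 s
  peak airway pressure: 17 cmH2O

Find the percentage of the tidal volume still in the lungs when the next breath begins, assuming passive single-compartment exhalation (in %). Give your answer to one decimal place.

Flow: 35 L/min ÷ 60 = 0.5833 L/s.
Vt = flow × Ti = 0.5833 L/s × 0.78 s × 1000 mL/L = 454.97 mL.
R = (PIP − Pplat)/V̇ = (17 − 13) / 0.5833 = 4.0/0.5833 = 6.858 cmH2O·s/L.
C = Vt/(Pplat − PEEP) = 454.97 / (13 − 5) = 454.97/8.0 = 56.871 mL/cmH2O.
τ = R × C = 6.858 × 0.05687 L/cmH2O = 0.39 s.
Fraction remaining at end-expiration = e^(−Te/τ) = e^(−0.85/0.39) = 0.1131 → 11.31%.

11.3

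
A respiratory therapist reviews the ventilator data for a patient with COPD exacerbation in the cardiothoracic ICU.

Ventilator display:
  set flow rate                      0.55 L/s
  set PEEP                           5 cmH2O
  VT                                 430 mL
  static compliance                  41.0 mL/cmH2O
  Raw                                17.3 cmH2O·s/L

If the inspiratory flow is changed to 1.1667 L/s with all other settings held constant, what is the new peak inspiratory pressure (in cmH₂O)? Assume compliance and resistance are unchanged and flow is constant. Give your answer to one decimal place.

35.7

PIP = Vt/C + R·V̇ + PEEP (constant-flow equation of motion).
Only the resistive term changes: ΔPIP = R × ΔV̇ = 17.3 × (1.1667 − 0.55) = 17.3 × 0.6167 = 10.669 cmH2O.
Original PIP = 430/41.0 + 17.3×0.55 + 5 = 25.003 cmH2O; new PIP = 25.003 + (10.669) = 35.672 cmH2O.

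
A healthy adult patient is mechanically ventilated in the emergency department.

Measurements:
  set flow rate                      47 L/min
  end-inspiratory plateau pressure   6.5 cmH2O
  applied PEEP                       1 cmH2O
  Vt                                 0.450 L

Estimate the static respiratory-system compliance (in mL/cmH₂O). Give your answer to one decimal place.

81.8

Cstat = Vt / (Pplat − PEEP) = 450 / (6.5 − 1) = 450 / 5.5 = 81.818 mL/cmH2O.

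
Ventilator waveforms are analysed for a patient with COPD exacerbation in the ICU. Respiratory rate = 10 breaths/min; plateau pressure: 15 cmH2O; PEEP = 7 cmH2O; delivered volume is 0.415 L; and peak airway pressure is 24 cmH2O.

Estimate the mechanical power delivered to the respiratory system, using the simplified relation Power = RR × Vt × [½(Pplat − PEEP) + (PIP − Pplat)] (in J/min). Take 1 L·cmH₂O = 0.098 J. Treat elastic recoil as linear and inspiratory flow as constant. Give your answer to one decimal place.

5.3

Per-breath work = Vt × [½(Pplat−PEEP) + (PIP−Pplat)] = 0.415 × [0.5×8.0 + 9.0] = 0.415 × 13.0 = 5.395 L·cmH2O.
Power = 10 × 5.395 = 53.95 L·cmH2O/min.
× 0.098 J/(L·cmH2O) → 5.287 J/min.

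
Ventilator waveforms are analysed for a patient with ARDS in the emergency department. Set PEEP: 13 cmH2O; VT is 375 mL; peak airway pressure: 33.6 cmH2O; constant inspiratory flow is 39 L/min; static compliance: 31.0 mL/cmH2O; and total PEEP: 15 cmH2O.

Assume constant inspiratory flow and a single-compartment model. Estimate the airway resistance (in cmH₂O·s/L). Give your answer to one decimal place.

Flow: 39 L/min ÷ 60 = 0.65 L/s.
Total PEEP = 15 cmH2O (set 13 + intrinsic 2); this is the baseline alveolar pressure.
Equation of motion (constant flow): PIP = Vt/C + R·V̇ + PEEP.
R·V̇ = PIP − Vt/C − PEEP = 33.6 − 375/31.0 − 15 = 33.6 − 12.097 − 15 = 6.503 cmH2O.
R = 6.503 / 0.65 = 10.005 cmH2O·s/L.

10.0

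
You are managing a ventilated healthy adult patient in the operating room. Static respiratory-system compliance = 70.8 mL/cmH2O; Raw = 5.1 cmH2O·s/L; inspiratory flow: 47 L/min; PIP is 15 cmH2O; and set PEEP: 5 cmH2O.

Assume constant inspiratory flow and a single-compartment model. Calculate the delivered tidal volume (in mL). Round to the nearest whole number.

425

Flow: 47 L/min ÷ 60 = 0.7833 L/s.
Equation of motion (constant flow): PIP = Vt/C + R·V̇ + PEEP.
Vt/C = PIP − R·V̇ − PEEP = 15 − 3.995 − 5 = 6.005 cmH2O.
Vt = C × 6.005 = 70.8 × 6.005 = 425.15 mL.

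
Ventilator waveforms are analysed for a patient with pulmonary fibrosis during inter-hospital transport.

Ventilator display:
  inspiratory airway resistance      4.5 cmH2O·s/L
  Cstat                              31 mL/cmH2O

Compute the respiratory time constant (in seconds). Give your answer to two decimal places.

τ = R × C = 4.5 × 31 mL/cmH2O = 4.5 × 0.031 L/cmH2O = 0.1395 s.

0.14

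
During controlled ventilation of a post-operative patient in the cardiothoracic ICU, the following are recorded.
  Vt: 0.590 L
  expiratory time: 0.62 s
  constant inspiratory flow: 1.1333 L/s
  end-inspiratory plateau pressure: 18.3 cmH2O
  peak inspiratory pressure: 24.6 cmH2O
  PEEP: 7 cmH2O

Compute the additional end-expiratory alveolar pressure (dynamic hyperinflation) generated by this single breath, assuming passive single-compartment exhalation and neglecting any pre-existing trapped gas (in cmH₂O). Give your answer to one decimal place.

R = (PIP − Pplat)/V̇ = (24.6 − 18.3) / 1.1333 = 6.3/1.1333 = 5.559 cmH2O·s/L.
C = Vt/(Pplat − PEEP) = 590.0 / (18.3 − 7) = 590.0/11.3 = 52.212 mL/cmH2O.
τ = R × C = 5.559 × 0.05221 L/cmH2O = 0.2902 s.
Fraction remaining = e^(−Te/τ) = e^(−0.62/0.2902) = 0.1181; trapped volume = 590.0 × 0.1181 = 69.679 mL.
Additional alveolar pressure from trapping ≈ V_trapped / C = 69.679 / 52.212 = 1.335 cmH2O.

1.3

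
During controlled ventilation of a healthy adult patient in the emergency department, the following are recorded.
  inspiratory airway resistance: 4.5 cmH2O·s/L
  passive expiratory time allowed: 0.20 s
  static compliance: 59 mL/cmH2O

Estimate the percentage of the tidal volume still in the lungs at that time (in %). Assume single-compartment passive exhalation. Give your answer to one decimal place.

τ = R × C = 4.5 × 59 mL/cmH2O = 4.5 × 0.059 L/cmH2O = 0.2655 s.
Passive exhalation: V(t)/V₀ = e^(−t/τ) = e^(−0.20/0.2655) = 0.4708.
Fraction remaining = 0.4708 → 47.08%.

47.1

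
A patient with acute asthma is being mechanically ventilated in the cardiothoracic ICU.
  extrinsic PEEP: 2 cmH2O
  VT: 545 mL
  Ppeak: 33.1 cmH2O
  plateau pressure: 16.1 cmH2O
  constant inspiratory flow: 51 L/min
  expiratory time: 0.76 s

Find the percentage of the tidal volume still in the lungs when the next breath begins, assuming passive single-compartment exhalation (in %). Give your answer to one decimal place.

37.4

Flow: 51 L/min ÷ 60 = 0.85 L/s.
R = (PIP − Pplat)/V̇ = (33.1 − 16.1) / 0.85 = 17.0/0.85 = 20.0 cmH2O·s/L.
C = Vt/(Pplat − PEEP) = 545.0 / (16.1 − 2) = 545.0/14.1 = 38.652 mL/cmH2O.
τ = R × C = 20.0 × 0.03865 L/cmH2O = 0.773 s.
Fraction remaining at end-expiration = e^(−Te/τ) = e^(−0.76/0.773) = 0.3741 → 37.41%.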